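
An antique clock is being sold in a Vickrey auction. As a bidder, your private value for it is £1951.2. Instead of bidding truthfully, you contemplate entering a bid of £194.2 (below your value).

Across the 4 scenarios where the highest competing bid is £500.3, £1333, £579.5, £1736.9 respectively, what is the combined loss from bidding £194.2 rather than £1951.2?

The deviation costs you only when the competing bid falls strictly between £194.2 and £1951.2; elsewhere both bids give the same outcome.
£500.3: truthful payoff £1450.9, deviation payoff £0 → loss £1450.9.
£1333: truthful payoff £618.2, deviation payoff £0 → loss £618.2.
£579.5: truthful payoff £1371.7, deviation payoff £0 → loss £1371.7.
£1736.9: truthful payoff £214.3, deviation payoff £0 → loss £214.3.
Total loss = £1450.9 + £618.2 + £1371.7 + £214.3 = £3655.1.

£3655.1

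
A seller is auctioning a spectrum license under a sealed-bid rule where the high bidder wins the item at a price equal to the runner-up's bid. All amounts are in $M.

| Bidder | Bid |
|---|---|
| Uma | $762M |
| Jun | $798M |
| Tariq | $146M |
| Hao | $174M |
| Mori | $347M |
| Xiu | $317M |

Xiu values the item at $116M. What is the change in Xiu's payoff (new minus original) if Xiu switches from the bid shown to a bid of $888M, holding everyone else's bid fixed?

−$682M

The highest bid among the other bidders is $798M; Xiu's bid doesn't change that.
Original bid $317M: Xiu is not highest (top rival bid is $798M); payoff $0M.
Alternative bid $888M: Xiu is highest, pays the top rival bid $798M; payoff $116M − $798M = −$682M.
Change in payoff = −$682M − ($0M) = −$682M.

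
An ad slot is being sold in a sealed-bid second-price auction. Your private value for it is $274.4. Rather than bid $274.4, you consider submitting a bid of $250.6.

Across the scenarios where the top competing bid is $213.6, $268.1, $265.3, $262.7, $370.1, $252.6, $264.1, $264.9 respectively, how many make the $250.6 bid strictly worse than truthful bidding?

6

The deviation hurts exactly when the highest competing bid lies strictly between $250.6 and $274.4 — underbidding then forfeits a profitable win.
$213.6: below both → same outcome either way.
$268.1: inside the interval → strictly worse (loss $6.3).
$265.3: inside the interval → strictly worse (loss $9.1).
$262.7: inside the interval → strictly worse (loss $11.7).
$370.1: above both → same outcome either way.
$252.6: inside the interval → strictly worse (loss $21.8).
$264.1: inside the interval → strictly worse (loss $10.3).
$264.9: inside the interval → strictly worse (loss $9.5).
Count: 6.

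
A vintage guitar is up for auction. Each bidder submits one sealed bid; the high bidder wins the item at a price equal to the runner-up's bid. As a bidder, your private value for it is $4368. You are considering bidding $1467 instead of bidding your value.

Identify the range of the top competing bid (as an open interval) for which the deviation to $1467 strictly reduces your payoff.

If the competing bid is below $1467, both bids win at the same price — no difference.
If it is above $4368, both bids lose — no difference.
If it lies strictly between $1467 and $4368, bidding your value wins at a price below your value (positive payoff) while bidding $1467 loses (payoff 0).
So the deviation strictly hurts on the open interval ($1467, $4368).

($1467, $4368)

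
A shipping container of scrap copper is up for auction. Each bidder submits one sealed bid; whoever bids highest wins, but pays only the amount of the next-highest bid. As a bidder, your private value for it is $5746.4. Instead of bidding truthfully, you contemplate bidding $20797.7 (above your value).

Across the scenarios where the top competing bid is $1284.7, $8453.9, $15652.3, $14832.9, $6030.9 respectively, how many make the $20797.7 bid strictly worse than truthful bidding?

4

The deviation hurts exactly when the highest competing bid lies strictly between $5746.4 and $20797.7 — overbidding then wins at a price above your value.
$1284.7: below both → same outcome either way.
$8453.9: inside the interval → strictly worse (loss $2707.5).
$15652.3: inside the interval → strictly worse (loss $9905.9).
$14832.9: inside the interval → strictly worse (loss $9086.5).
$6030.9: inside the interval → strictly worse (loss $284.5).
Count: 4.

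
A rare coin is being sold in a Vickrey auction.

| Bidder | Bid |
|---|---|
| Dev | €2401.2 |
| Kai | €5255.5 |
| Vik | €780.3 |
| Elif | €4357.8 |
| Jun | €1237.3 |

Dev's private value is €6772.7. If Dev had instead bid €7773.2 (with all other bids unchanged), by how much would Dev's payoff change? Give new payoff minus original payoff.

€1517.2

The highest bid among the other bidders is €5255.5; Dev's bid doesn't change that.
Original bid €2401.2: Dev is not highest (top rival bid is €5255.5); payoff €0.
Alternative bid €7773.2: Dev is highest, pays the top rival bid €5255.5; payoff €6772.7 − €5255.5 = €1517.2.
Change in payoff = €1517.2 − (€0) = €1517.2.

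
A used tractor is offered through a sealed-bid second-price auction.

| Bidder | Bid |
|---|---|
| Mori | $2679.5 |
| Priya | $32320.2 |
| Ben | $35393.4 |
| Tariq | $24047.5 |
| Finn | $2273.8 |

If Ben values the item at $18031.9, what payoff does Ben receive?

Highest bid: Ben at $35393.4, so Ben wins.
Second-highest bid: Priya at $32320.2 — that is the price the winner pays.
Ben's payoff = value − price = $18031.9 − $32320.2 = −$14288.3.

−$14288.3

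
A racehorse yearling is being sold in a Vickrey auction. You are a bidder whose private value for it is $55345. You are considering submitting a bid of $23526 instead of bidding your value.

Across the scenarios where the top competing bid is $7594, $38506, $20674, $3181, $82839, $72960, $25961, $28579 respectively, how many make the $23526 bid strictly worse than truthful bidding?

3

The deviation hurts exactly when the highest competing bid lies strictly between $23526 and $55345 — underbidding then forfeits a profitable win.
$7594: below both → same outcome either way.
$38506: inside the interval → strictly worse (loss $16839).
$20674: below both → same outcome either way.
$3181: below both → same outcome either way.
$82839: above both → same outcome either way.
$72960: above both → same outcome either way.
$25961: inside the interval → strictly worse (loss $29384).
$28579: inside the interval → strictly worse (loss $26766).
Count: 3.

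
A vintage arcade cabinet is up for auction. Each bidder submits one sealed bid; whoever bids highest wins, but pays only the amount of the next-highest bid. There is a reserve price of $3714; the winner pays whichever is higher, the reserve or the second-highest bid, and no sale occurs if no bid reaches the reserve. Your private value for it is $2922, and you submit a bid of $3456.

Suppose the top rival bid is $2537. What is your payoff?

Your bid $3456 is the highest bid but falls below the reserve $3714, so the item goes unsold. Payoff $0.

$0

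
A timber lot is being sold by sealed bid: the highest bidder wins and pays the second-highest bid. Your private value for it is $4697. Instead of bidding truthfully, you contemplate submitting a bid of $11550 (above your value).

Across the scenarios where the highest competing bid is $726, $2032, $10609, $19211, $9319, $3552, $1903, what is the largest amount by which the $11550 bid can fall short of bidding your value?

$726: same outcome either way → loss $0.
$2032: same outcome either way → loss $0.
$10609: truthful gives $0, deviation gives −$5912 → loss $5912.
$19211: same outcome either way → loss $0.
$9319: truthful gives $0, deviation gives −$4622 → loss $4622.
$3552: same outcome either way → loss $0.
$1903: same outcome either way → loss $0.
Maximum loss: $5912.

$5912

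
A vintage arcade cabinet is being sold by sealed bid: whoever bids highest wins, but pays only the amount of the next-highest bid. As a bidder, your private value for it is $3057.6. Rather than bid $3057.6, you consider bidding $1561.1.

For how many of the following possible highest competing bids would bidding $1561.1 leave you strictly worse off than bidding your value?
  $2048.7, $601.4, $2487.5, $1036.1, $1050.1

The deviation hurts exactly when the highest competing bid lies strictly between $1561.1 and $3057.6 — underbidding then forfeits a profitable win.
$2048.7: inside the interval → strictly worse (loss $1008.9).
$601.4: below both → same outcome either way.
$2487.5: inside the interval → strictly worse (loss $570.1).
$1036.1: below both → same outcome either way.
$1050.1: below both → same outcome either way.
Count: 2.

2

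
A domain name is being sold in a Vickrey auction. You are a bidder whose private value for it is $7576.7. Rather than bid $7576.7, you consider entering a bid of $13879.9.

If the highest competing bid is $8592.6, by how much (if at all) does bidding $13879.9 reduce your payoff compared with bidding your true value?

$1015.9

Bidding your value $7576.7: you lose (since $7576.7 < $8592.6). Payoff $0.
Bidding $13879.9: you win and pay $8592.6. Payoff $7576.7 − $8592.6 = −$1015.9.
The competing bid $8592.6 lies between your value and your inflated bid, so overbidding wins an item priced above your value.
Loss from deviating = $0 − (−$1015.9) = $1015.9.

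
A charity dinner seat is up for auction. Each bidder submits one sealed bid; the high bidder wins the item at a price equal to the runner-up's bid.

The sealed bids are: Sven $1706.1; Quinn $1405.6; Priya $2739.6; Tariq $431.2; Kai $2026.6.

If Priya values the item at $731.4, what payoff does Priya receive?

−$1295.2

Highest bid: Priya at $2739.6, so Priya wins.
Second-highest bid: Kai at $2026.6 — that is the price the winner pays.
Priya's payoff = value − price = $731.4 − $2026.6 = −$1295.2.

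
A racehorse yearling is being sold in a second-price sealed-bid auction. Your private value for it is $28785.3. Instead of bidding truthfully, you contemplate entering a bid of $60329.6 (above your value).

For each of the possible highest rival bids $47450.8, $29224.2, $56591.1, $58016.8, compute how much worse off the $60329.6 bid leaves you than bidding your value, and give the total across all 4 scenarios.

$76141.7

The deviation costs you only when the competing bid falls strictly between $28785.3 and $60329.6; elsewhere both bids give the same outcome.
$47450.8: truthful payoff $0, deviation payoff −$18665.5 → loss $18665.5.
$29224.2: truthful payoff $0, deviation payoff −$438.9 → loss $438.9.
$56591.1: truthful payoff $0, deviation payoff −$27805.8 → loss $27805.8.
$58016.8: truthful payoff $0, deviation payoff −$29231.5 → loss $29231.5.
Total loss = $18665.5 + $438.9 + $27805.8 + $29231.5 = $76141.7.
In a second-price auction your bid sets only whether you win, not what you pay, so bidding your true value is weakly dominant.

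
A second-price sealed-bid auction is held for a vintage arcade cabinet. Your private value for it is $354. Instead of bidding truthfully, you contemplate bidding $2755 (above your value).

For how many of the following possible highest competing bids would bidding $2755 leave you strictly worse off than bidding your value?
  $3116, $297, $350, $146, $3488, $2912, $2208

The deviation hurts exactly when the highest competing bid lies strictly between $354 and $2755 — overbidding then wins at a price above your value.
$3116: above both → same outcome either way.
$297: below both → same outcome either way.
$350: below both → same outcome either way.
$146: below both → same outcome either way.
$3488: above both → same outcome either way.
$2912: above both → same outcome either way.
$2208: inside the interval → strictly worse (loss $1854).
Count: 1.

1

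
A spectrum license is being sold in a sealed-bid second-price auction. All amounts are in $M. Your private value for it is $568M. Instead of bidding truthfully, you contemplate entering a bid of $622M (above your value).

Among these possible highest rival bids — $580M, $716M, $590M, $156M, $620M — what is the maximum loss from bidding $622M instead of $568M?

$52M

$580M: truthful gives $0M, deviation gives −$12M → loss $12M.
$716M: same outcome either way → loss $0M.
$590M: truthful gives $0M, deviation gives −$22M → loss $22M.
$156M: same outcome either way → loss $0M.
$620M: truthful gives $0M, deviation gives −$52M → loss $52M.
Maximum loss: $52M.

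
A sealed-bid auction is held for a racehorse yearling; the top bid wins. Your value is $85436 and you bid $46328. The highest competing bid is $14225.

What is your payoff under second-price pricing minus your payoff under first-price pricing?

You have the highest bid, so you win under either rule.
Second-price: pay $14225 → payoff $71211.
First-price: pay your own bid $46328 → payoff $39108.
Difference = $71211 − ($39108) = $32103.

$32103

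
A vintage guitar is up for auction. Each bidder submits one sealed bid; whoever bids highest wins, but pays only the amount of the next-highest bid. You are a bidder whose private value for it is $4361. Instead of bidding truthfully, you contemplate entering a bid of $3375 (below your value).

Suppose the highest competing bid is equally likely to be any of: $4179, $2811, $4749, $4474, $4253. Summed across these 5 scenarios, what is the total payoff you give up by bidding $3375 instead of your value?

$290

The deviation costs you only when the competing bid falls strictly between $3375 and $4361; elsewhere both bids give the same outcome.
$4179: truthful payoff $182, deviation payoff $0 → loss $182.
$2811: outcomes coincide → loss $0.
$4749: outcomes coincide → loss $0.
$4474: outcomes coincide → loss $0.
$4253: truthful payoff $108, deviation payoff $0 → loss $108.
Total loss = $182 + $108 = $290.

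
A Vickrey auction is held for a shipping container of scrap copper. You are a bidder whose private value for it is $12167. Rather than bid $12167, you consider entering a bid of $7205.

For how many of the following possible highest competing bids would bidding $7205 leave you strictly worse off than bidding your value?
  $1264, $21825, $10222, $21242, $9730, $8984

The deviation hurts exactly when the highest competing bid lies strictly between $7205 and $12167 — underbidding then forfeits a profitable win.
$1264: below both → same outcome either way.
$21825: above both → same outcome either way.
$10222: inside the interval → strictly worse (loss $1945).
$21242: above both → same outcome either way.
$9730: inside the interval → strictly worse (loss $2437).
$8984: inside the interval → strictly worse (loss $3183).
Count: 3.

3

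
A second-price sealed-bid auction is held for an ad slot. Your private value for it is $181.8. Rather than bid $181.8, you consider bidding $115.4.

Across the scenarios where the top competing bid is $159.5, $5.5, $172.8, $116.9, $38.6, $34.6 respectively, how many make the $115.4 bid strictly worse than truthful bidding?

The deviation hurts exactly when the highest competing bid lies strictly between $115.4 and $181.8 — underbidding then forfeits a profitable win.
$159.5: inside the interval → strictly worse (loss $22.3).
$5.5: below both → same outcome either way.
$172.8: inside the interval → strictly worse (loss $9).
$116.9: inside the interval → strictly worse (loss $64.9).
$38.6: below both → same outcome either way.
$34.6: below both → same outcome either way.
Count: 3.

3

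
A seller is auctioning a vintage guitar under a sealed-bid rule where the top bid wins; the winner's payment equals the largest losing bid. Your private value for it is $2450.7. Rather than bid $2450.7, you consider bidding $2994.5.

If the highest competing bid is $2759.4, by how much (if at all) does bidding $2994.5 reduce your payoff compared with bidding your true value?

Bidding your value $2450.7: you lose (since $2450.7 < $2759.4). Payoff $0.
Bidding $2994.5: you win and pay $2759.4. Payoff $2450.7 − $2759.4 = −$308.7.
The competing bid $2759.4 lies between your value and your inflated bid, so overbidding wins an item priced above your value.
Loss from deviating = $0 − (−$308.7) = $308.7.

$308.7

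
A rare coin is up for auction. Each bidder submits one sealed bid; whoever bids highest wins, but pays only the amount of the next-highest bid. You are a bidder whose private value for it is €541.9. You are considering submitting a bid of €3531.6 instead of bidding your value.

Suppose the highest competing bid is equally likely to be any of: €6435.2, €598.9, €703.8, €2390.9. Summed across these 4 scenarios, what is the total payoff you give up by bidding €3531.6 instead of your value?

The deviation costs you only when the competing bid falls strictly between €541.9 and €3531.6; elsewhere both bids give the same outcome.
€6435.2: outcomes coincide → loss €0.
€598.9: truthful payoff €0, deviation payoff −€57 → loss €57.
€703.8: truthful payoff €0, deviation payoff −€161.9 → loss €161.9.
€2390.9: truthful payoff €0, deviation payoff −€1849 → loss €1849.
Total loss = €57 + €161.9 + €1849 = €2067.9.
Because the price is fixed by the runner-up's bid, deviating from your value can only change a good outcome into a bad one — never the reverse.

€2067.9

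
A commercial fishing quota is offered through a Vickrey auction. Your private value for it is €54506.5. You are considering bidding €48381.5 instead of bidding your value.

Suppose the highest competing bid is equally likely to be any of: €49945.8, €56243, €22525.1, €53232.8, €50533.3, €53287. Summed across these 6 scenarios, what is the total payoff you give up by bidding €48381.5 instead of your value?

The deviation costs you only when the competing bid falls strictly between €48381.5 and €54506.5; elsewhere both bids give the same outcome.
€49945.8: truthful payoff €4560.7, deviation payoff €0 → loss €4560.7.
€56243: outcomes coincide → loss €0.
€22525.1: outcomes coincide → loss €0.
€53232.8: truthful payoff €1273.7, deviation payoff €0 → loss €1273.7.
€50533.3: truthful payoff €3973.2, deviation payoff €0 → loss €3973.2.
€53287: truthful payoff €1219.5, deviation payoff €0 → loss €1219.5.
Total loss = €4560.7 + €1273.7 + €3973.2 + €1219.5 = €11027.1.
Because the price is fixed by the runner-up's bid, deviating from your value can only change a good outcome into a bad one — never the reverse.

€11027.1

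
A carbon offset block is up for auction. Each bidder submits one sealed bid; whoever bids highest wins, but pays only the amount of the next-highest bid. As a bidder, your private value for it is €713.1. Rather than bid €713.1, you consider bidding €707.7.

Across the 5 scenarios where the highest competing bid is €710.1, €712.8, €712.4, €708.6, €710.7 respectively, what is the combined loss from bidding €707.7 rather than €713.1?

The deviation costs you only when the competing bid falls strictly between €707.7 and €713.1; elsewhere both bids give the same outcome.
€710.1: truthful payoff €3, deviation payoff €0 → loss €3.
€712.8: truthful payoff €0.3, deviation payoff €0 → loss €0.3.
€712.4: truthful payoff €0.7, deviation payoff €0 → loss €0.7.
€708.6: truthful payoff €4.5, deviation payoff €0 → loss €4.5.
€710.7: truthful payoff €2.4, deviation payoff €0 → loss €2.4.
Total loss = €3 + €0.3 + €0.7 + €4.5 + €2.4 = €10.9.
In a second-price auction your bid sets only whether you win, not what you pay, so bidding your true value is weakly dominant.

€10.9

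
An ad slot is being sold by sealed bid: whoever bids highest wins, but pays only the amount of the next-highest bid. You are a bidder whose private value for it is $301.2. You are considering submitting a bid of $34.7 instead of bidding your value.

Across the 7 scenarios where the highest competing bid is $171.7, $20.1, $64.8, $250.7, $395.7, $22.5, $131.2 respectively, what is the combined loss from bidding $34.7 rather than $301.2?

$586.4

The deviation costs you only when the competing bid falls strictly between $34.7 and $301.2; elsewhere both bids give the same outcome.
$171.7: truthful payoff $129.5, deviation payoff $0 → loss $129.5.
$20.1: outcomes coincide → loss $0.
$64.8: truthful payoff $236.4, deviation payoff $0 → loss $236.4.
$250.7: truthful payoff $50.5, deviation payoff $0 → loss $50.5.
$395.7: outcomes coincide → loss $0.
$22.5: outcomes coincide → loss $0.
$131.2: truthful payoff $170, deviation payoff $0 → loss $170.
Total loss = $129.5 + $236.4 + $50.5 + $170 = $586.4.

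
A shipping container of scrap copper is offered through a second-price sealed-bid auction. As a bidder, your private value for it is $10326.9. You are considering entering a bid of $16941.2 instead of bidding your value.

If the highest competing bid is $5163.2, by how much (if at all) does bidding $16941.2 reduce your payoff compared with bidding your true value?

Bidding your value $10326.9: you win (since $10326.9 > $5163.2) and pay $5163.2. Payoff $5163.7.
Bidding $16941.2: you win and pay $5163.2. Payoff $10326.9 − $5163.2 = $5163.7.
Difference = $5163.7 − $5163.7 = $0; both bids lead to the same outcome because the competing bid is below both your value and your alternative bid.

$0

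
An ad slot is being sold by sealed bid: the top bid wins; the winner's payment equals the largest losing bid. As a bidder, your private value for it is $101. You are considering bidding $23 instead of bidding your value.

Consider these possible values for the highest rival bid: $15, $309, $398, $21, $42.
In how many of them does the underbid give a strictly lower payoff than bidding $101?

The deviation hurts exactly when the highest competing bid lies strictly between $23 and $101 — underbidding then forfeits a profitable win.
$15: below both → same outcome either way.
$309: above both → same outcome either way.
$398: above both → same outcome either way.
$21: below both → same outcome either way.
$42: inside the interval → strictly worse (loss $59).
Count: 1.

1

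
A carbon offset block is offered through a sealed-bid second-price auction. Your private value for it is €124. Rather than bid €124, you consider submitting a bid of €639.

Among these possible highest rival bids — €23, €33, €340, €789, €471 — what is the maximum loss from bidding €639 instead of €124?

€347

€23: same outcome either way → loss €0.
€33: same outcome either way → loss €0.
€340: truthful gives €0, deviation gives −€216 → loss €216.
€789: same outcome either way → loss €0.
€471: truthful gives €0, deviation gives −€347 → loss €347.
Maximum loss: €347.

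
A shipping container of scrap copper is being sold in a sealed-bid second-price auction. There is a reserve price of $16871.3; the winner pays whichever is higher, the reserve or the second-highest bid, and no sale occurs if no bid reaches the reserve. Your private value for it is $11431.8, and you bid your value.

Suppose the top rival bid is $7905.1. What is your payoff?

Your bid $11431.8 is the highest bid but falls below the reserve $16871.3, so the item goes unsold. Payoff $0.

$0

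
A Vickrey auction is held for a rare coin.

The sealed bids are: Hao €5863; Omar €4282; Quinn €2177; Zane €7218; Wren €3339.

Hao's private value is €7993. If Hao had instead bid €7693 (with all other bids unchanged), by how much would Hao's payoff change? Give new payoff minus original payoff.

The highest bid among the other bidders is €7218; Hao's bid doesn't change that.
Original bid €5863: Hao is not highest (top rival bid is €7218); payoff €0.
Alternative bid €7693: Hao is highest, pays the top rival bid €7218; payoff €7993 − €7218 = €775.
Change in payoff = €775 − (€0) = €775.

€775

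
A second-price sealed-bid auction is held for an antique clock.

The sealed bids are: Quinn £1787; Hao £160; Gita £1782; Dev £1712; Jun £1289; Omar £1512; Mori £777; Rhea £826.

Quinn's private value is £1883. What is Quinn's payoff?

£101

Highest bid: Quinn at £1787, so Quinn wins.
Second-highest bid: Gita at £1782 — that is the price the winner pays.
Quinn's payoff = value − price = £1883 − £1782 = £101.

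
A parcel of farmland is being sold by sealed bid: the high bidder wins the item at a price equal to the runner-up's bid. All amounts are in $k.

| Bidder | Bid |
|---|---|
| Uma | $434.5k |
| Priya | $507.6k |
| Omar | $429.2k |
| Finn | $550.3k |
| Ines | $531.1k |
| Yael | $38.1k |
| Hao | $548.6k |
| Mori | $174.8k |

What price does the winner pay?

Highest bid: Finn at $550.3k, so Finn wins.
Second-highest bid: Hao at $548.6k — that is the price the winner pays.

$548.6k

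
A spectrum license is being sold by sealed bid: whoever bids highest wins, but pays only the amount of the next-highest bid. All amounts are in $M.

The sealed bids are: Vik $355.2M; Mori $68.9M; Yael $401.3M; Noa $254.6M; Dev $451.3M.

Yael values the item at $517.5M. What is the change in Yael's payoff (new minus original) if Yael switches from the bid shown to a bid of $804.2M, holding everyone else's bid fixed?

The highest bid among the other bidders is $451.3M; Yael's bid doesn't change that.
Original bid $401.3M: Yael is not highest (top rival bid is $451.3M); payoff $0M.
Alternative bid $804.2M: Yael is highest, pays the top rival bid $451.3M; payoff $517.5M − $451.3M = $66.2M.
Change in payoff = $66.2M − ($0M) = $66.2M.

$66.2M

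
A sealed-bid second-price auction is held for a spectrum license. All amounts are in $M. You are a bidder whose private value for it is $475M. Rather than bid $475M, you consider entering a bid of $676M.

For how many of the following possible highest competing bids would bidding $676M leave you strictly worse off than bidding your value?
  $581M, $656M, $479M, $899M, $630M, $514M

The deviation hurts exactly when the highest competing bid lies strictly between $475M and $676M — overbidding then wins at a price above your value.
$581M: inside the interval → strictly worse (loss $106M).
$656M: inside the interval → strictly worse (loss $181M).
$479M: inside the interval → strictly worse (loss $4M).
$899M: above both → same outcome either way.
$630M: inside the interval → strictly worse (loss $155M).
$514M: inside the interval → strictly worse (loss $39M).
Count: 5.

5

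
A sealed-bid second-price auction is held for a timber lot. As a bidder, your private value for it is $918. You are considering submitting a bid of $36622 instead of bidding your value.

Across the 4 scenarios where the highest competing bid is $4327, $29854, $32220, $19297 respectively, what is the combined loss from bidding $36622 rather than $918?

The deviation costs you only when the competing bid falls strictly between $918 and $36622; elsewhere both bids give the same outcome.
$4327: truthful payoff $0, deviation payoff −$3409 → loss $3409.
$29854: truthful payoff $0, deviation payoff −$28936 → loss $28936.
$32220: truthful payoff $0, deviation payoff −$31302 → loss $31302.
$19297: truthful payoff $0, deviation payoff −$18379 → loss $18379.
Total loss = $3409 + $28936 + $31302 + $18379 = $82026.
Because the price is fixed by the runner-up's bid, deviating from your value can only change a good outcome into a bad one — never the reverse.

$82026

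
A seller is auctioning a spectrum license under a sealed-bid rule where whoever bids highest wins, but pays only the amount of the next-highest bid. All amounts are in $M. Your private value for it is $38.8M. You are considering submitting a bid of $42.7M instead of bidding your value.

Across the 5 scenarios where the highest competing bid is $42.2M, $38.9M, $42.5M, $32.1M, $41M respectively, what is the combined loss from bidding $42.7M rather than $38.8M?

The deviation costs you only when the competing bid falls strictly between $38.8M and $42.7M; elsewhere both bids give the same outcome.
$42.2M: truthful payoff $0M, deviation payoff −$3.4M → loss $3.4M.
$38.9M: truthful payoff $0M, deviation payoff −$0.1M → loss $0.1M.
$42.5M: truthful payoff $0M, deviation payoff −$3.7M → loss $3.7M.
$32.1M: outcomes coincide → loss $0M.
$41M: truthful payoff $0M, deviation payoff −$2.2M → loss $2.2M.
Total loss = $3.4M + $0.1M + $3.7M + $2.2M = $9.4M.

$9.4M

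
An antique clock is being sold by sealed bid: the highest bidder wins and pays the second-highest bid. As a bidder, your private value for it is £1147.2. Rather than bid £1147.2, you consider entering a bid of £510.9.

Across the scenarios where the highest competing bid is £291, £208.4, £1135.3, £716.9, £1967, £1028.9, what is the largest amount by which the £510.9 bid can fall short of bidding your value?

£430.3

£291: same outcome either way → loss £0.
£208.4: same outcome either way → loss £0.
£1135.3: truthful gives £11.9, deviation gives £0 → loss £11.9.
£716.9: truthful gives £430.3, deviation gives £0 → loss £430.3.
£1967: same outcome either way → loss £0.
£1028.9: truthful gives £118.3, deviation gives £0 → loss £118.3.
Maximum loss: £430.3.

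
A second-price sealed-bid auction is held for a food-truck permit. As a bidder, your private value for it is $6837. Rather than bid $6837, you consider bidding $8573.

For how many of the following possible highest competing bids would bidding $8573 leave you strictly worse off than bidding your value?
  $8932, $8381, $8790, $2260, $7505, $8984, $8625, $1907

The deviation hurts exactly when the highest competing bid lies strictly between $6837 and $8573 — overbidding then wins at a price above your value.
$8932: above both → same outcome either way.
$8381: inside the interval → strictly worse (loss $1544).
$8790: above both → same outcome either way.
$2260: below both → same outcome either way.
$7505: inside the interval → strictly worse (loss $668).
$8984: above both → same outcome either way.
$8625: above both → same outcome either way.
$1907: below both → same outcome either way.
Count: 2.

2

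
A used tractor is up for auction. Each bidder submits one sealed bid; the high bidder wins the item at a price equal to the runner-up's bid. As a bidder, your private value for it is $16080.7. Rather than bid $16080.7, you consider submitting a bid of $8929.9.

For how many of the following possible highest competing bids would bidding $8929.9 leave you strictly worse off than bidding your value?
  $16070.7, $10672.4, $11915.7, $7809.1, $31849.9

3

The deviation hurts exactly when the highest competing bid lies strictly between $8929.9 and $16080.7 — underbidding then forfeits a profitable win.
$16070.7: inside the interval → strictly worse (loss $10).
$10672.4: inside the interval → strictly worse (loss $5408.3).
$11915.7: inside the interval → strictly worse (loss $4165).
$7809.1: below both → same outcome either way.
$31849.9: above both → same outcome either way.
Count: 3.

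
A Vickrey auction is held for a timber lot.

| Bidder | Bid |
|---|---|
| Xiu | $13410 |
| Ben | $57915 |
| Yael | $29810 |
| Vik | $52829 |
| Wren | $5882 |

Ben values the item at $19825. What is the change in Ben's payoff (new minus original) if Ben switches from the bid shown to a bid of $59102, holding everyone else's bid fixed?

The highest bid among the other bidders is $52829; Ben's bid doesn't change that.
Original bid $57915: Ben is highest, pays the top rival bid $52829; payoff $19825 − $52829 = −$33004.
Alternative bid $59102: Ben is highest, pays the top rival bid $52829; payoff $19825 − $52829 = −$33004.
Change in payoff = −$33004 − (−$33004) = $0.

$0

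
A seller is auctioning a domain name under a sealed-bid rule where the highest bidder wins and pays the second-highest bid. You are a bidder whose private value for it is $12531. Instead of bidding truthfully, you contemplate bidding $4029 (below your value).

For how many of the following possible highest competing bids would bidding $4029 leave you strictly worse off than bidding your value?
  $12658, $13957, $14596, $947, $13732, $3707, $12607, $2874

0

The deviation hurts exactly when the highest competing bid lies strictly between $4029 and $12531 — underbidding then forfeits a profitable win.
$12658: above both → same outcome either way.
$13957: above both → same outcome either way.
$14596: above both → same outcome either way.
$947: below both → same outcome either way.
$13732: above both → same outcome either way.
$3707: below both → same outcome either way.
$12607: above both → same outcome either way.
$2874: below both → same outcome either way.
Count: 0.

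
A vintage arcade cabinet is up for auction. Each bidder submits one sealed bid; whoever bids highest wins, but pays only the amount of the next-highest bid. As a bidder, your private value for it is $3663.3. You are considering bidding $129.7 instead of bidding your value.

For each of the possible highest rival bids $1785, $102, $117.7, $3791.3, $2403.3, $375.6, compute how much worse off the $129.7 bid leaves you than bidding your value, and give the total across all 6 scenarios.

The deviation costs you only when the competing bid falls strictly between $129.7 and $3663.3; elsewhere both bids give the same outcome.
$1785: truthful payoff $1878.3, deviation payoff $0 → loss $1878.3.
$102: outcomes coincide → loss $0.
$117.7: outcomes coincide → loss $0.
$3791.3: outcomes coincide → loss $0.
$2403.3: truthful payoff $1260, deviation payoff $0 → loss $1260.
$375.6: truthful payoff $3287.7, deviation payoff $0 → loss $3287.7.
Total loss = $1878.3 + $1260 + $3287.7 = $6426.

$6426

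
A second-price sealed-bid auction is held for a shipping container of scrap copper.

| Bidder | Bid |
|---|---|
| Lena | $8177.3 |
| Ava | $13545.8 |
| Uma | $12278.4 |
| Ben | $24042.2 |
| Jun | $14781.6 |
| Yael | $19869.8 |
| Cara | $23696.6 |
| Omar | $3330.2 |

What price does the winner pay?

$23696.6

Highest bid: Ben at $24042.2, so Ben wins.
Second-highest bid: Cara at $23696.6 — that is the price the winner pays.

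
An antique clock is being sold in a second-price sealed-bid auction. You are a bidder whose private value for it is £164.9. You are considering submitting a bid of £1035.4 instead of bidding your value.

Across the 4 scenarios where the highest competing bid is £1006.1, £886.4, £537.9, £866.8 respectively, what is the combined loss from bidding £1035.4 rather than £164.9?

The deviation costs you only when the competing bid falls strictly between £164.9 and £1035.4; elsewhere both bids give the same outcome.
£1006.1: truthful payoff £0, deviation payoff −£841.2 → loss £841.2.
£886.4: truthful payoff £0, deviation payoff −£721.5 → loss £721.5.
£537.9: truthful payoff £0, deviation payoff −£373 → loss £373.
£866.8: truthful payoff £0, deviation payoff −£701.9 → loss £701.9.
Total loss = £841.2 + £721.5 + £373 + £701.9 = £2637.6.

£2637.6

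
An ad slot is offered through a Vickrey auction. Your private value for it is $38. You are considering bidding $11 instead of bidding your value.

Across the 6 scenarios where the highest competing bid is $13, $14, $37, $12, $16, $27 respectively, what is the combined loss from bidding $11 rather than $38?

The deviation costs you only when the competing bid falls strictly between $11 and $38; elsewhere both bids give the same outcome.
$13: truthful payoff $25, deviation payoff $0 → loss $25.
$14: truthful payoff $24, deviation payoff $0 → loss $24.
$37: truthful payoff $1, deviation payoff $0 → loss $1.
$12: truthful payoff $26, deviation payoff $0 → loss $26.
$16: truthful payoff $22, deviation payoff $0 → loss $22.
$27: truthful payoff $11, deviation payoff $0 → loss $11.
Total loss = $25 + $24 + $1 + $26 + $22 + $11 = $109.
Truthful bidding weakly dominates here: raising your bid can only win items priced above your value, and lowering it can only forfeit items priced below.

$109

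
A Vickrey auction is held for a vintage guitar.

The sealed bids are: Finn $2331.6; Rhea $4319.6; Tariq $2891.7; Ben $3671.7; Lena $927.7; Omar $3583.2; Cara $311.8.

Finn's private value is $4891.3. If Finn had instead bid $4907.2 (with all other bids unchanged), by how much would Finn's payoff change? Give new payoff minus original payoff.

$571.7

The highest bid among the other bidders is $4319.6; Finn's bid doesn't change that.
Original bid $2331.6: Finn is not highest (top rival bid is $4319.6); payoff $0.
Alternative bid $4907.2: Finn is highest, pays the top rival bid $4319.6; payoff $4891.3 − $4319.6 = $571.7.
Change in payoff = $571.7 − ($0) = $571.7.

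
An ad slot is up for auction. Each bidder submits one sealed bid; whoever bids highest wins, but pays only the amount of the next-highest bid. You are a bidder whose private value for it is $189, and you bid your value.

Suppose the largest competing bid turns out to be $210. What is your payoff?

$0

Your bid $189 is below the highest competing bid $210, so you lose.
A losing bidder pays nothing and receives nothing: payoff = $0.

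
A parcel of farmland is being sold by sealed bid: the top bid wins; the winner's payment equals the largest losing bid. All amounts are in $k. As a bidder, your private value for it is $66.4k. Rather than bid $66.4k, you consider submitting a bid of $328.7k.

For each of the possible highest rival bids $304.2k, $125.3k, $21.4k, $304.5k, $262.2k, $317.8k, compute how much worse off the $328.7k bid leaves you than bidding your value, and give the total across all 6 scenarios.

$982k

The deviation costs you only when the competing bid falls strictly between $66.4k and $328.7k; elsewhere both bids give the same outcome.
$304.2k: truthful payoff $0k, deviation payoff −$237.8k → loss $237.8k.
$125.3k: truthful payoff $0k, deviation payoff −$58.9k → loss $58.9k.
$21.4k: outcomes coincide → loss $0k.
$304.5k: truthful payoff $0k, deviation payoff −$238.1k → loss $238.1k.
$262.2k: truthful payoff $0k, deviation payoff −$195.8k → loss $195.8k.
$317.8k: truthful payoff $0k, deviation payoff −$251.4k → loss $251.4k.
Total loss = $237.8k + $58.9k + $238.1k + $195.8k + $251.4k = $982k.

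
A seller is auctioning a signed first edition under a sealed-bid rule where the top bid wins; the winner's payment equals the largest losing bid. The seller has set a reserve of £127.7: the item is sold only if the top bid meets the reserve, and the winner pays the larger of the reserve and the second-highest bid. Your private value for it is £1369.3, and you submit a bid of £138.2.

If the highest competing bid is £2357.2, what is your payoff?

Your bid £138.2 is below the highest competing bid £2357.2, so you lose. Payoff £0.

£0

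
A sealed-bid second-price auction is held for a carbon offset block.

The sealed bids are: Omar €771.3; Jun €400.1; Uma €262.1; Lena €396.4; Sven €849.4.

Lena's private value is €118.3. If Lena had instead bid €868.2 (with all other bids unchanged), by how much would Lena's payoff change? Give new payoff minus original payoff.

The highest bid among the other bidders is €849.4; Lena's bid doesn't change that.
Original bid €396.4: Lena is not highest (top rival bid is €849.4); payoff €0.
Alternative bid €868.2: Lena is highest, pays the top rival bid €849.4; payoff €118.3 − €849.4 = −€731.1.
Change in payoff = −€731.1 − (€0) = −€731.1.

−€731.1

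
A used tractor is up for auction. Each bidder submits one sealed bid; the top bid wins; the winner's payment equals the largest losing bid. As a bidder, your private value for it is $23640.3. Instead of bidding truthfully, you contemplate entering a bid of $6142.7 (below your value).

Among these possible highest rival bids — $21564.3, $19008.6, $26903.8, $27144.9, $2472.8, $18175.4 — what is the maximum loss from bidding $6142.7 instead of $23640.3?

$21564.3: truthful gives $2076, deviation gives $0 → loss $2076.
$19008.6: truthful gives $4631.7, deviation gives $0 → loss $4631.7.
$26903.8: same outcome either way → loss $0.
$27144.9: same outcome either way → loss $0.
$2472.8: same outcome either way → loss $0.
$18175.4: truthful gives $5464.9, deviation gives $0 → loss $5464.9.
Maximum loss: $5464.9.

$5464.9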